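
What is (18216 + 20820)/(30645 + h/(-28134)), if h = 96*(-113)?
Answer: 183039804/143696213 ≈ 1.2738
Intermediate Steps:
h = -10848
(18216 + 20820)/(30645 + h/(-28134)) = (18216 + 20820)/(30645 - 10848/(-28134)) = 39036/(30645 - 10848*(-1/28134)) = 39036/(30645 + 1808/4689) = 39036/(143696213/4689) = 39036*(4689/143696213) = 183039804/143696213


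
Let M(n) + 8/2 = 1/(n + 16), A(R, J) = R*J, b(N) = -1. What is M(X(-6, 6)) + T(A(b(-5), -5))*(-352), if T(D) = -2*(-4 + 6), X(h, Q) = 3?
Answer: 26677/19 ≈ 1404.1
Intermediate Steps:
A(R, J) = J*R
T(D) = -4 (T(D) = -2*2 = -4)
M(n) = -4 + 1/(16 + n) (M(n) = -4 + 1/(n + 16) = -4 + 1/(16 + n))
M(X(-6, 6)) + T(A(b(-5), -5))*(-352) = (-63 - 4*3)/(16 + 3) - 4*(-352) = (-63 - 12)/19 + 1408 = (1/19)*(-75) + 1408 = -75/19 + 1408 = 26677/19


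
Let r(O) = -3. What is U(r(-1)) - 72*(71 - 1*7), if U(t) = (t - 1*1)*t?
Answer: -4596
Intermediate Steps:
U(t) = t*(-1 + t) (U(t) = (t - 1)*t = (-1 + t)*t = t*(-1 + t))
U(r(-1)) - 72*(71 - 1*7) = -3*(-1 - 3) - 72*(71 - 1*7) = -3*(-4) - 72*(71 - 7) = 12 - 72*64 = 12 - 4608 = -4596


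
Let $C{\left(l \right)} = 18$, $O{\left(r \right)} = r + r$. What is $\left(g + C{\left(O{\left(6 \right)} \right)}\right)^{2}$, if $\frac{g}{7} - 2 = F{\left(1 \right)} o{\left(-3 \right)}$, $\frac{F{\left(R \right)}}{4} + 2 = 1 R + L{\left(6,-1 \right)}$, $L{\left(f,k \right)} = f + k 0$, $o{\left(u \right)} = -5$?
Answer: $446224$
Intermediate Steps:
$O{\left(r \right)} = 2 r$
$L{\left(f,k \right)} = f$ ($L{\left(f,k \right)} = f + 0 = f$)
$F{\left(R \right)} = 16 + 4 R$ ($F{\left(R \right)} = -8 + 4 \left(1 R + 6\right) = -8 + 4 \left(R + 6\right) = -8 + 4 \left(6 + R\right) = -8 + \left(24 + 4 R\right) = 16 + 4 R$)
$g = -686$ ($g = 14 + 7 \left(16 + 4 \cdot 1\right) \left(-5\right) = 14 + 7 \left(16 + 4\right) \left(-5\right) = 14 + 7 \cdot 20 \left(-5\right) = 14 + 7 \left(-100\right) = 14 - 700 = -686$)
$\left(g + C{\left(O{\left(6 \right)} \right)}\right)^{2} = \left(-686 + 18\right)^{2} = \left(-668\right)^{2} = 446224$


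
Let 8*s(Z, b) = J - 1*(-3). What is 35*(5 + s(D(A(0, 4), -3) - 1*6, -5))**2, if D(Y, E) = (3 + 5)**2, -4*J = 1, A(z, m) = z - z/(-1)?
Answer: 1023435/1024 ≈ 999.45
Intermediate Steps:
A(z, m) = 2*z (A(z, m) = z - z*(-1) = z - (-1)*z = z + z = 2*z)
J = -1/4 (J = -1/4*1 = -1/4 ≈ -0.25000)
D(Y, E) = 64 (D(Y, E) = 8**2 = 64)
s(Z, b) = 11/32 (s(Z, b) = (-1/4 - 1*(-3))/8 = (-1/4 + 3)/8 = (1/8)*(11/4) = 11/32)
35*(5 + s(D(A(0, 4), -3) - 1*6, -5))**2 = 35*(5 + 11/32)**2 = 35*(171/32)**2 = 35*(29241/1024) = 1023435/1024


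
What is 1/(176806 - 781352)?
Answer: -1/604546 ≈ -1.6541e-6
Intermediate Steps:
1/(176806 - 781352) = 1/(-604546) = -1/604546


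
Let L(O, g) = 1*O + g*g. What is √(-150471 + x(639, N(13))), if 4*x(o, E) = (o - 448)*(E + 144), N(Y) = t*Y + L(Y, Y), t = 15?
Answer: I*√502373/2 ≈ 354.39*I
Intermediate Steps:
L(O, g) = O + g²
N(Y) = Y² + 16*Y (N(Y) = 15*Y + (Y + Y²) = Y² + 16*Y)
x(o, E) = (-448 + o)*(144 + E)/4 (x(o, E) = ((o - 448)*(E + 144))/4 = ((-448 + o)*(144 + E))/4 = (-448 + o)*(144 + E)/4)
√(-150471 + x(639, N(13))) = √(-150471 + (-16128 - 1456*(16 + 13) + 36*639 + (¼)*(13*(16 + 13))*639)) = √(-150471 + (-16128 - 1456*29 + 23004 + (¼)*(13*29)*639)) = √(-150471 + (-16128 - 112*377 + 23004 + (¼)*377*639)) = √(-150471 + (-16128 - 42224 + 23004 + 240903/4)) = √(-150471 + 99511/4) = √(-502373/4) = I*√502373/2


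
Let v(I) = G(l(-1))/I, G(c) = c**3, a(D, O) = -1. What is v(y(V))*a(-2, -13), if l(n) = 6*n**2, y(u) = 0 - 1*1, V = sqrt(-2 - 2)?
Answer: 216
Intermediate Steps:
V = 2*I (V = sqrt(-4) = 2*I ≈ 2.0*I)
y(u) = -1 (y(u) = 0 - 1 = -1)
v(I) = 216/I (v(I) = (6*(-1)**2)**3/I = (6*1)**3/I = 6**3/I = 216/I)
v(y(V))*a(-2, -13) = (216/(-1))*(-1) = (216*(-1))*(-1) = -216*(-1) = 216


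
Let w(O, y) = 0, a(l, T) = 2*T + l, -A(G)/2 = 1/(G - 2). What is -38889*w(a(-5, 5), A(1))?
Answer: 0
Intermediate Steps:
A(G) = -2/(-2 + G) (A(G) = -2/(G - 2) = -2/(-2 + G))
a(l, T) = l + 2*T
-38889*w(a(-5, 5), A(1)) = -38889*0 = 0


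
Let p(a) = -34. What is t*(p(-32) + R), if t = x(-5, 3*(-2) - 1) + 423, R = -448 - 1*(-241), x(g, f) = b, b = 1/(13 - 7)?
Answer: -611899/6 ≈ -1.0198e+5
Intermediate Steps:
b = 1/6 ≈ 0.16667
x(g, f) = 1/6
R = -207 (R = -448 + 241 = -207)
t = 2539/6 (t = 1/6 + 423 = 2539/6 ≈ 423.17)
t*(p(-32) + R) = 2539*(-34 - 207)/6 = (2539/6)*(-241) = -611899/6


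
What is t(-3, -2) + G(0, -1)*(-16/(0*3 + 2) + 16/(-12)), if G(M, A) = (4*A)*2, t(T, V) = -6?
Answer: 206/3 ≈ 68.667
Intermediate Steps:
G(M, A) = 8*A
t(-3, -2) + G(0, -1)*(-16/(0*3 + 2) + 16/(-12)) = -6 + (8*(-1))*(-16/(0*3 + 2) + 16/(-12)) = -6 - 8*(-16/(0 + 2) + 16*(-1/12)) = -6 - 8*(-16/2 - 4/3) = -6 - 8*(-16*1/2 - 4/3) = -6 - 8*(-8 - 4/3) = -6 - 8*(-28/3) = -6 + 224/3 = 206/3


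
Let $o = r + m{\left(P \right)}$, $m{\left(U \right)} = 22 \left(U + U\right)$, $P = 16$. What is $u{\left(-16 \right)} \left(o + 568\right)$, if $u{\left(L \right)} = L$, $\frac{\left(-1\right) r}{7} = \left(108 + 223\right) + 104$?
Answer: $28368$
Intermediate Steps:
$r = -3045$ ($r = - 7 \left(\left(108 + 223\right) + 104\right) = - 7 \left(331 + 104\right) = \left(-7\right) 435 = -3045$)
$m{\left(U \right)} = 44 U$ ($m{\left(U \right)} = 22 \cdot 2 U = 44 U$)
$o = -2341$ ($o = -3045 + 44 \cdot 16 = -3045 + 704 = -2341$)
$u{\left(-16 \right)} \left(o + 568\right) = - 16 \left(-2341 + 568\right) = \left(-16\right) \left(-1773\right) = 28368$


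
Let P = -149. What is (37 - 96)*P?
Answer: 8791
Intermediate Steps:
(37 - 96)*P = (37 - 96)*(-149) = -59*(-149) = 8791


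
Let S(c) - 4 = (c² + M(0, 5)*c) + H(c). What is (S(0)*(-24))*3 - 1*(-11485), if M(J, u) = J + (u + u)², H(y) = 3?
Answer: 10981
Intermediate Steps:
M(J, u) = J + 4*u² (M(J, u) = J + (2*u)² = J + 4*u²)
S(c) = 7 + c² + 100*c (S(c) = 4 + ((c² + (0 + 4*5²)*c) + 3) = 4 + ((c² + (0 + 4*25)*c) + 3) = 4 + ((c² + (0 + 100)*c) + 3) = 4 + ((c² + 100*c) + 3) = 4 + (3 + c² + 100*c) = 7 + c² + 100*c)
(S(0)*(-24))*3 - 1*(-11485) = ((7 + 0² + 100*0)*(-24))*3 - 1*(-11485) = ((7 + 0 + 0)*(-24))*3 + 11485 = (7*(-24))*3 + 11485 = -168*3 + 11485 = -504 + 11485 = 10981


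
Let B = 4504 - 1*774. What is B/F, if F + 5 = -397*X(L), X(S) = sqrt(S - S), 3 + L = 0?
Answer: -746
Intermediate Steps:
L = -3 (L = -3 + 0 = -3)
B = 3730 (B = 4504 - 774 = 3730)
X(S) = 0 (X(S) = sqrt(0) = 0)
F = -5 (F = -5 - 397*0 = -5 + 0 = -5)
B/F = 3730/(-5) = 3730*(-1/5) = -746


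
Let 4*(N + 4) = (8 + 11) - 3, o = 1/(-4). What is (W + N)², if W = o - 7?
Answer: 841/16 ≈ 52.563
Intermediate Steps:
o = -¼ (o = 1*(-¼) = -¼ ≈ -0.25000)
N = 0 (N = -4 + ((8 + 11) - 3)/4 = -4 + (19 - 3)/4 = -4 + (¼)*16 = -4 + 4 = 0)
W = -29/4 (W = -¼ - 7 = -29/4 ≈ -7.2500)
(W + N)² = (-29/4 + 0)² = (-29/4)² = 841/16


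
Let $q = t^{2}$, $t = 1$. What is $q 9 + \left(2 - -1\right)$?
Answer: $12$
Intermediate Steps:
$q = 1$ ($q = 1^{2} = 1$)
$q 9 + \left(2 - -1\right) = 1 \cdot 9 + \left(2 - -1\right) = 9 + \left(2 + 1\right) = 9 + 3 = 12$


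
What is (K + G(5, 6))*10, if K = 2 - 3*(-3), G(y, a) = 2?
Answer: 130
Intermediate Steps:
K = 11 (K = 2 - 1*(-9) = 2 + 9 = 11)
(K + G(5, 6))*10 = (11 + 2)*10 = 13*10 = 130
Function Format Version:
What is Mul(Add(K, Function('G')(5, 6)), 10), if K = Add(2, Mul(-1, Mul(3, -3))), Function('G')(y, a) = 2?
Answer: 130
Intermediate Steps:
K = 11 (K = Add(2, Mul(-1, -9)) = Add(2, 9) = 11)
Mul(Add(K, Function('G')(5, 6)), 10) = Mul(Add(11, 2), 10) = Mul(13, 10) = 130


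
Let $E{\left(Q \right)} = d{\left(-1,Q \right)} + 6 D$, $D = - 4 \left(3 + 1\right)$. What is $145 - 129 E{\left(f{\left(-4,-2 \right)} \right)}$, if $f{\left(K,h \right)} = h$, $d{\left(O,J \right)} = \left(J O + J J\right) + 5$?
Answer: $11110$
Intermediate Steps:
$d{\left(O,J \right)} = 5 + J^{2} + J O$ ($d{\left(O,J \right)} = \left(J O + J^{2}\right) + 5 = \left(J^{2} + J O\right) + 5 = 5 + J^{2} + J O$)
$D = -16$ ($D = \left(-4\right) 4 = -16$)
$E{\left(Q \right)} = -91 + Q^{2} - Q$ ($E{\left(Q \right)} = \left(5 + Q^{2} + Q \left(-1\right)\right) + 6 \left(-16\right) = \left(5 + Q^{2} - Q\right) - 96 = -91 + Q^{2} - Q$)
$145 - 129 E{\left(f{\left(-4,-2 \right)} \right)} = 145 - 129 \left(-91 + \left(-2\right)^{2} - -2\right) = 145 - 129 \left(-91 + 4 + 2\right) = 145 - -10965 = 145 + 10965 = 11110$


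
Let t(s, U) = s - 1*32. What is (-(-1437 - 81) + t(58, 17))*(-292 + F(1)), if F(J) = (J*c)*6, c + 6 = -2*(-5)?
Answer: -413792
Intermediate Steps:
t(s, U) = -32 + s (t(s, U) = s - 32 = -32 + s)
c = 4 (c = -6 - 2*(-5) = -6 + 10 = 4)
F(J) = 24*J (F(J) = (J*4)*6 = (4*J)*6 = 24*J)
(-(-1437 - 81) + t(58, 17))*(-292 + F(1)) = (-(-1437 - 81) + (-32 + 58))*(-292 + 24*1) = (-1*(-1518) + 26)*(-292 + 24) = (1518 + 26)*(-268) = 1544*(-268) = -413792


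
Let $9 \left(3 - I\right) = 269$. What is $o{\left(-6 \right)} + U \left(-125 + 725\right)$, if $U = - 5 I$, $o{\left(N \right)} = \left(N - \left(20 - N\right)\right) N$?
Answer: $\frac{242576}{3} \approx 80859.0$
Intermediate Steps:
$I = - \frac{242}{9}$ ($I = 3 - \frac{269}{9} = - \frac{242}{9} \approx -26.889$)
$o{\left(N \right)} = N \left(-20 + 2 N\right)$ ($o{\left(N \right)} = \left(N + \left(-20 + N\right)\right) N = \left(-20 + 2 N\right) N = N \left(-20 + 2 N\right)$)
$U = \frac{1210}{9}$ ($U = \left(-5\right) \left(- \frac{242}{9}\right) = \frac{1210}{9} \approx 134.44$)
$o{\left(-6 \right)} + U \left(-125 + 725\right) = 2 \left(-6\right) \left(-10 - 6\right) + \frac{1210 \left(-125 + 725\right)}{9} = 2 \left(-6\right) \left(-16\right) + \frac{1210}{9} \cdot 600 = 192 + \frac{242000}{3} = \frac{242576}{3}$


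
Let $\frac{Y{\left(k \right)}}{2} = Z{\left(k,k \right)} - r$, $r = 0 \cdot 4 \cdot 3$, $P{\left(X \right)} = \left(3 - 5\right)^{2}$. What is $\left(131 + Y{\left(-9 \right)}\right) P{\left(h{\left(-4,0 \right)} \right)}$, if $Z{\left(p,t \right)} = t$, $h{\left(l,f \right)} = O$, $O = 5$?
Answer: $452$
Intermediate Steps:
$h{\left(l,f \right)} = 5$
$P{\left(X \right)} = 4$ ($P{\left(X \right)} = \left(-2\right)^{2} = 4$)
$r = 0$ ($r = 0 \cdot 3 = 0$)
$Y{\left(k \right)} = 2 k$ ($Y{\left(k \right)} = 2 \left(k - 0\right) = 2 \left(k + 0\right) = 2 k$)
$\left(131 + Y{\left(-9 \right)}\right) P{\left(h{\left(-4,0 \right)} \right)} = \left(131 + 2 \left(-9\right)\right) 4 = \left(131 - 18\right) 4 = 113 \cdot 4 = 452$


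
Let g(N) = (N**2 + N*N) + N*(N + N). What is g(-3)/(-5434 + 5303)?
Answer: -36/131 ≈ -0.27481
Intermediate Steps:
g(N) = 4*N**2 (g(N) = (N**2 + N**2) + N*(2*N) = 2*N**2 + 2*N**2 = 4*N**2)
g(-3)/(-5434 + 5303) = (4*(-3)**2)/(-5434 + 5303) = (4*9)/(-131) = 36*(-1/131) = -36/131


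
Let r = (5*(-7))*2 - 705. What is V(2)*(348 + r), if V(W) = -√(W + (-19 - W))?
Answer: 427*I*√19 ≈ 1861.3*I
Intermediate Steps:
r = -775 (r = -35*2 - 705 = -70 - 705 = -775)
V(W) = -I*√19 (V(W) = -√(-19) = -I*√19)
V(2)*(348 + r) = (-I*√19)*(348 - 775) = -I*√19*(-427) = 427*I*√19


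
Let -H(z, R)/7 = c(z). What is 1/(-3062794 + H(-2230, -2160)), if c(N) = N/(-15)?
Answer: -3/9191504 ≈ -3.2639e-7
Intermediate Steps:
c(N) = -N/15 (c(N) = N*(-1/15) = -N/15)
H(z, R) = 7*z/15 (H(z, R) = -(-7)*z/15 = 7*z/15)
1/(-3062794 + H(-2230, -2160)) = 1/(-3062794 + (7/15)*(-2230)) = 1/(-3062794 - 3122/3) = 1/(-9191504/3) = -3/9191504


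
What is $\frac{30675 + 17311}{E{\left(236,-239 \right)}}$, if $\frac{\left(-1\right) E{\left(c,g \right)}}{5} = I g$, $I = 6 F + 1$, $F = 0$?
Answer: $\frac{47986}{1195} \approx 40.156$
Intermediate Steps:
$I = 1$ ($I = 6 \cdot 0 + 1 = 0 + 1 = 1$)
$E{\left(c,g \right)} = - 5 g$ ($E{\left(c,g \right)} = - 5 \cdot 1 g = - 5 g$)
$\frac{30675 + 17311}{E{\left(236,-239 \right)}} = \frac{30675 + 17311}{\left(-5\right) \left(-239\right)} = \frac{47986}{1195}$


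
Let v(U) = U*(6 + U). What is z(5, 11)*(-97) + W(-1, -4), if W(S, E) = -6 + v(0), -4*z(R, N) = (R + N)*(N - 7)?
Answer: 1546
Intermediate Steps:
z(R, N) = -(-7 + N)*(N + R)/4 (z(R, N) = -(R + N)*(N - 7)/4 = -(N + R)*(-7 + N)/4 = -(-7 + N)*(N + R)/4)
W(S, E) = -6 (W(S, E) = -6 + 0*(6 + 0) = -6 + 0*6 = -6 + 0 = -6)
z(5, 11)*(-97) + W(-1, -4) = (-¼*11² + (7/4)*11 + (7/4)*5 - ¼*11*5)*(-97) - 6 = (-¼*121 + 77/4 + 35/4 - 55/4)*(-97) - 6 = (-121/4 + 77/4 + 35/4 - 55/4)*(-97) - 6 = -16*(-97) - 6 = 1552 - 6 = 1546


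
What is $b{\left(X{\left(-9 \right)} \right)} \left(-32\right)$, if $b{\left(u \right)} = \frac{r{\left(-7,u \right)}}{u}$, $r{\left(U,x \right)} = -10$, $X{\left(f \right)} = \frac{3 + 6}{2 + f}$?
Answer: $- \frac{2240}{9} \approx -248.89$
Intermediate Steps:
$X{\left(f \right)} = \frac{9}{2 + f}$
$b{\left(u \right)} = - \frac{10}{u}$
$b{\left(X{\left(-9 \right)} \right)} \left(-32\right) = - \frac{10}{9 \frac{1}{2 - 9}} \left(-32\right) = - \frac{10}{9 \frac{1}{-7}} \left(-32\right) = - \frac{10}{9 \left(- \frac{1}{7}\right)} \left(-32\right) = - \frac{10}{- \frac{9}{7}} \left(-32\right) = \left(-10\right) \left(- \frac{7}{9}\right) \left(-32\right) = \frac{70}{9} \left(-32\right) = - \frac{2240}{9}$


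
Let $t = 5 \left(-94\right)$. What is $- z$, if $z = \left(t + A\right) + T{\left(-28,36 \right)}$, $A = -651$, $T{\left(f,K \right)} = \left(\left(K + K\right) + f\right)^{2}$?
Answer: $-815$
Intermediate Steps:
$T{\left(f,K \right)} = \left(f + 2 K\right)^{2}$ ($T{\left(f,K \right)} = \left(2 K + f\right)^{2} = \left(f + 2 K\right)^{2}$)
$t = -470$
$z = 815$ ($z = \left(-470 - 651\right) + \left(-28 + 2 \cdot 36\right)^{2} = -1121 + \left(-28 + 72\right)^{2} = -1121 + 44^{2} = -1121 + 1936 = 815$)
$- z = \left(-1\right) 815 = -815$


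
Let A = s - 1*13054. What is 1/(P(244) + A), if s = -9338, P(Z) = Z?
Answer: -1/22148 ≈ -4.5151e-5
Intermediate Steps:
A = -22392 (A = -9338 - 1*13054 = -9338 - 13054 = -22392)
1/(P(244) + A) = 1/(244 - 22392) = 1/(-22148) = -1/22148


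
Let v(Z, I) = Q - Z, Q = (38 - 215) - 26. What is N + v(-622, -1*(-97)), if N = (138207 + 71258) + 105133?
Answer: 315017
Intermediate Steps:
Q = -203 (Q = -177 - 26 = -203)
N = 314598 (N = 209465 + 105133 = 314598)
v(Z, I) = -203 - Z
N + v(-622, -1*(-97)) = 314598 + (-203 - 1*(-622)) = 314598 + (-203 + 622) = 314598 + 419 = 315017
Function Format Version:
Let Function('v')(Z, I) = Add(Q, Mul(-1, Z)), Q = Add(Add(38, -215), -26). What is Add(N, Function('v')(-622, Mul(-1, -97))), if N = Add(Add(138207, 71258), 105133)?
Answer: 315017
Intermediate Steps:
Q = -203 (Q = Add(-177, -26) = -203)
N = 314598 (N = Add(209465, 105133) = 314598)
Function('v')(Z, I) = Add(-203, Mul(-1, Z))
Add(N, Function('v')(-622, Mul(-1, -97))) = Add(314598, Add(-203, Mul(-1, -622))) = Add(314598, Add(-203, 622)) = Add(314598, 419) = 315017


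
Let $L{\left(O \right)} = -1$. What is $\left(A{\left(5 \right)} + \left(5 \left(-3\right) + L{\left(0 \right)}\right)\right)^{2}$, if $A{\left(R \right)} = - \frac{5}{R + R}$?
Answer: $\frac{1089}{4} \approx 272.25$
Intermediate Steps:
$A{\left(R \right)} = - \frac{5}{2 R}$
$\left(A{\left(5 \right)} + \left(5 \left(-3\right) + L{\left(0 \right)}\right)\right)^{2} = \left(- \frac{5}{2 \cdot 5} + \left(5 \left(-3\right) - 1\right)\right)^{2} = \left(\left(- \frac{5}{2}\right) \frac{1}{5} - 16\right)^{2} = \left(- \frac{1}{2} - 16\right)^{2} = \left(- \frac{33}{2}\right)^{2} = \frac{1089}{4}$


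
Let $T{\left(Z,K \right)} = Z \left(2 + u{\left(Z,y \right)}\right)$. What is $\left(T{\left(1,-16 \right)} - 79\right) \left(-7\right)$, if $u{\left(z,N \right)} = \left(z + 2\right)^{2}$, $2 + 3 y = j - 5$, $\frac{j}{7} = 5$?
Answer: $476$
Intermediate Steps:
$j = 35$ ($j = 7 \cdot 5 = 35$)
$y = \frac{28}{3}$ ($y = - \frac{2}{3} + \frac{35 - 5}{3} = - \frac{2}{3} + \frac{1}{3} \cdot 30 = - \frac{2}{3} + 10 = \frac{28}{3} \approx 9.3333$)
$u{\left(z,N \right)} = \left(2 + z\right)^{2}$
$T{\left(Z,K \right)} = Z \left(2 + \left(2 + Z\right)^{2}\right)$
$\left(T{\left(1,-16 \right)} - 79\right) \left(-7\right) = \left(1 \left(2 + \left(2 + 1\right)^{2}\right) - 79\right) \left(-7\right) = \left(1 \left(2 + 3^{2}\right) - 79\right) \left(-7\right) = \left(1 \left(2 + 9\right) - 79\right) \left(-7\right) = \left(1 \cdot 11 - 79\right) \left(-7\right) = \left(11 - 79\right) \left(-7\right) = \left(-68\right) \left(-7\right) = 476$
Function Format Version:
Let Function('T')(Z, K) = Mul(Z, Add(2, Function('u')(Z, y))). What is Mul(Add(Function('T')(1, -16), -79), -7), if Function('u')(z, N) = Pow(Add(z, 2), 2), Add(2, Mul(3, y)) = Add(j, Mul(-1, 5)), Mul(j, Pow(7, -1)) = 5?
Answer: 476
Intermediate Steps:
j = 35 (j = Mul(7, 5) = 35)
y = Rational(28, 3) (y = Add(Rational(-2, 3), Mul(Rational(1, 3), Add(35, Mul(-1, 5)))) = Add(Rational(-2, 3), Mul(Rational(1, 3), Add(35, -5))) = Add(Rational(-2, 3), Mul(Rational(1, 3), 30)) = Add(Rational(-2, 3), 10) = Rational(28, 3) ≈ 9.3333)
Function('u')(z, N) = Pow(Add(2, z), 2)
Function('T')(Z, K) = Mul(Z, Add(2, Pow(Add(2, Z), 2)))
Mul(Add(Function('T')(1, -16), -79), -7) = Mul(Add(Mul(1, Add(2, Pow(Add(2, 1), 2))), -79), -7) = Mul(Add(Mul(1, Add(2, Pow(3, 2))), -79), -7) = Mul(Add(Mul(1, Add(2, 9)), -79), -7) = Mul(Add(Mul(1, 11), -79), -7) = Mul(Add(11, -79), -7) = Mul(-68, -7) = 476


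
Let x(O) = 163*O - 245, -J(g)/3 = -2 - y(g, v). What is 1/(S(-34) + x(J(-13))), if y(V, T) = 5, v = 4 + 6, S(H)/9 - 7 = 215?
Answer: 1/5176 ≈ 0.00019320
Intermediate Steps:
S(H) = 1998 (S(H) = 63 + 9*215 = 63 + 1935 = 1998)
v = 10
J(g) = 21 (J(g) = -3*(-2 - 1*5) = -3*(-2 - 5) = -3*(-7) = 21)
x(O) = -245 + 163*O
1/(S(-34) + x(J(-13))) = 1/(1998 + (-245 + 163*21)) = 1/(1998 + (-245 + 3423)) = 1/(1998 + 3178) = 1/5176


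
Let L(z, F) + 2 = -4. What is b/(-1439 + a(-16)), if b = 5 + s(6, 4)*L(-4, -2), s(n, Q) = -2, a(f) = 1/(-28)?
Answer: -476/40293 ≈ -0.011813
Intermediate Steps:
a(f) = -1/28
L(z, F) = -6 (L(z, F) = -2 - 4 = -6)
b = 17 (b = 5 - 2*(-6) = 5 + 12 = 17)
b/(-1439 + a(-16)) = 17/(-1439 - 1/28) = 17/(-40293/28) = 17*(-28/40293) = -476/40293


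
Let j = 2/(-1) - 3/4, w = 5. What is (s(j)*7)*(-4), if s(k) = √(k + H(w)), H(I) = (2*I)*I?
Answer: -42*√21 ≈ -192.47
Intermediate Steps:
H(I) = 2*I²
j = -11/4 (j = 2*(-1) - 3*¼ = -2 - ¾ = -11/4 ≈ -2.7500)
s(k) = √(50 + k) (s(k) = √(k + 2*5²) = √(k + 2*25) = √(k + 50) = √(50 + k))
(s(j)*7)*(-4) = (√(50 - 11/4)*7)*(-4) = (√(189/4)*7)*(-4) = ((3*√21/2)*7)*(-4) = (21*√21/2)*(-4) = -42*√21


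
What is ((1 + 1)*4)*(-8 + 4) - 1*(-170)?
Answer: 138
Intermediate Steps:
((1 + 1)*4)*(-8 + 4) - 1*(-170) = (2*4)*(-4) + 170 = 8*(-4) + 170 = -32 + 170 = 138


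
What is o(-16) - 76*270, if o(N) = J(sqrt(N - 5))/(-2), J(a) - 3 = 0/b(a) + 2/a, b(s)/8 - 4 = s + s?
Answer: -41043/2 + I*sqrt(21)/21 ≈ -20522.0 + 0.21822*I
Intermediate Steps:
b(s) = 32 + 16*s (b(s) = 32 + 8*(s + s) = 32 + 8*(2*s) = 32 + 16*s)
J(a) = 3 + 2/a (J(a) = 3 + (0/(32 + 16*a) + 2/a) = 3 + (0 + 2/a) = 3 + 2/a)
o(N) = -3/2 - 1/sqrt(-5 + N) (o(N) = (3 + 2/(sqrt(N - 5)))/(-2) = -(3 + 2/(sqrt(-5 + N)))/2 = -(3 + 2/sqrt(-5 + N))/2 = -3/2 - 1/sqrt(-5 + N))
o(-16) - 76*270 = (-3/2 - 1/sqrt(-5 - 16)) - 76*270 = (-3/2 - 1/sqrt(-21)) - 20520 = (-3/2 - (-1)*I*sqrt(21)/21) - 20520 = (-3/2 + I*sqrt(21)/21) - 20520 = -41043/2 + I*sqrt(21)/21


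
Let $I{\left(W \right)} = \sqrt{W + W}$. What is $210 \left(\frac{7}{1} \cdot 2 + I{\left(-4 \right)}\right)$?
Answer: $2940 + 420 i \sqrt{2} \approx 2940.0 + 593.97 i$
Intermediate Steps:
$I{\left(W \right)} = \sqrt{2} \sqrt{W}$ ($I{\left(W \right)} = \sqrt{2 W} = \sqrt{2} \sqrt{W}$)
$210 \left(\frac{7}{1} \cdot 2 + I{\left(-4 \right)}\right) = 210 \left(\frac{7}{1} \cdot 2 + \sqrt{2} \sqrt{-4}\right) = 210 \left(7 \cdot 1 \cdot 2 + \sqrt{2} \cdot 2 i\right) = 210 \left(7 \cdot 2 + 2 i \sqrt{2}\right) = 210 \left(14 + 2 i \sqrt{2}\right) = 2940 + 420 i \sqrt{2}$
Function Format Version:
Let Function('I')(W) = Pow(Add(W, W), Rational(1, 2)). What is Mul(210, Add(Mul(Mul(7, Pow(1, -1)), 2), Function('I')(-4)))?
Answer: Add(2940, Mul(420, I, Pow(2, Rational(1, 2)))) ≈ Add(2940.0, Mul(593.97, I))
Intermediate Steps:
Function('I')(W) = Mul(Pow(2, Rational(1, 2)), Pow(W, Rational(1, 2))) (Function('I')(W) = Pow(Mul(2, W), Rational(1, 2)) = Mul(Pow(2, Rational(1, 2)), Pow(W, Rational(1, 2))))
Mul(210, Add(Mul(Mul(7, Pow(1, -1)), 2), Function('I')(-4))) = Mul(210, Add(Mul(Mul(7, Pow(1, -1)), 2), Mul(Pow(2, Rational(1, 2)), Pow(-4, Rational(1, 2))))) = Mul(210, Add(Mul(Mul(7, 1), 2), Mul(Pow(2, Rational(1, 2)), Mul(2, I)))) = Mul(210, Add(Mul(7, 2), Mul(2, I, Pow(2, Rational(1, 2))))) = Mul(210, Add(14, Mul(2, I, Pow(2, Rational(1, 2))))) = Add(2940, Mul(420, I, Pow(2, Rational(1, 2))))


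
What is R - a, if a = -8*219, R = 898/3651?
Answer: 6397450/3651 ≈ 1752.2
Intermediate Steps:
R = 898/3651 (R = 898*(1/3651) = 898/3651 ≈ 0.24596)
a = -1752
R - a = 898/3651 - 1*(-1752) = 898/3651 + 1752 = 6397450/3651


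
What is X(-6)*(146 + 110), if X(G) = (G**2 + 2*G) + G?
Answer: 4608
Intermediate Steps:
X(G) = G**2 + 3*G
X(-6)*(146 + 110) = (-6*(3 - 6))*(146 + 110) = -6*(-3)*256 = 18*256 = 4608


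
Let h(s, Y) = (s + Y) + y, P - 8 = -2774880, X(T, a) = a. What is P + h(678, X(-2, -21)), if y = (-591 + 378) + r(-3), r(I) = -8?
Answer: -2774436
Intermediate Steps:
y = -221 (y = (-591 + 378) - 8 = -213 - 8 = -221)
P = -2774872 (P = 8 - 2774880 = -2774872)
h(s, Y) = -221 + Y + s (h(s, Y) = (s + Y) - 221 = (Y + s) - 221 = -221 + Y + s)
P + h(678, X(-2, -21)) = -2774872 + (-221 - 21 + 678) = -2774872 + 436 = -2774436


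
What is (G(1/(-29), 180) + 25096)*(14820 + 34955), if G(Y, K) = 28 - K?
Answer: 1241587600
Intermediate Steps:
(G(1/(-29), 180) + 25096)*(14820 + 34955) = ((28 - 1*180) + 25096)*(14820 + 34955) = ((28 - 180) + 25096)*49775 = (-152 + 25096)*49775 = 24944*49775 = 1241587600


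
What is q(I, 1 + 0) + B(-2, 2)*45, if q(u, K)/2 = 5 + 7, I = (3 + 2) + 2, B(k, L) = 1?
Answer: 69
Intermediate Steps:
I = 7 (I = 5 + 2 = 7)
q(u, K) = 24 (q(u, K) = 2*(5 + 7) = 2*12 = 24)
q(I, 1 + 0) + B(-2, 2)*45 = 24 + 1*45 = 24 + 45 = 69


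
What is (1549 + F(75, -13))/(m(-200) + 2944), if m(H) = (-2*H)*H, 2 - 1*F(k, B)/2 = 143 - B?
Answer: -1241/77056 ≈ -0.016105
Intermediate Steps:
F(k, B) = -282 + 2*B (F(k, B) = 4 - 2*(143 - B) = 4 + (-286 + 2*B) = -282 + 2*B)
m(H) = -2*H²
(1549 + F(75, -13))/(m(-200) + 2944) = (1549 + (-282 + 2*(-13)))/(-2*(-200)² + 2944) = (1549 + (-282 - 26))/(-2*40000 + 2944) = (1549 - 308)/(-80000 + 2944) = 1241/(-77056) = 1241*(-1/77056) = -1241/77056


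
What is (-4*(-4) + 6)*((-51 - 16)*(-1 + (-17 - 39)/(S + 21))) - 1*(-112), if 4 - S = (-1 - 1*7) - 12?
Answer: 153914/45 ≈ 3420.3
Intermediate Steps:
S = 24 (S = 4 - ((-1 - 1*7) - 12) = 4 - ((-1 - 7) - 12) = 4 - (-8 - 12) = 4 - 1*(-20) = 4 + 20 = 24)
(-4*(-4) + 6)*((-51 - 16)*(-1 + (-17 - 39)/(S + 21))) - 1*(-112) = (-4*(-4) + 6)*((-51 - 16)*(-1 + (-17 - 39)/(24 + 21))) - 1*(-112) = (16 + 6)*(-67*(-1 - 56/45)) + 112 = 22*(-67*(-1 - 56*1/45)) + 112 = 22*(-67*(-1 - 56/45)) + 112 = 22*(-67*(-101/45)) + 112 = 22*(6767/45) + 112 = 148874/45 + 112 = 153914/45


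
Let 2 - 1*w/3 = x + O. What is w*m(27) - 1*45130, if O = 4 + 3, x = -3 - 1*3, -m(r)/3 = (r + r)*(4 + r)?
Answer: -60196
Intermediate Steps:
m(r) = -6*r*(4 + r) (m(r) = -3*(r + r)*(4 + r) = -3*2*r*(4 + r) = -6*r*(4 + r))
x = -6 (x = -3 - 3 = -6)
O = 7
w = 3 (w = 6 - 3*(-6 + 7) = 6 - 3*1 = 6 - 3 = 3)
w*m(27) - 1*45130 = 3*(-6*27*(4 + 27)) - 1*45130 = 3*(-6*27*31) - 45130 = 3*(-5022) - 45130 = -15066 - 45130 = -60196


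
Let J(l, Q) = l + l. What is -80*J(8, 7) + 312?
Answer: -968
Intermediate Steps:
J(l, Q) = 2*l
-80*J(8, 7) + 312 = -160*8 + 312 = -80*16 + 312 = -1280 + 312 = -968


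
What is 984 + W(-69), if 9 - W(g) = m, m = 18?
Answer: 975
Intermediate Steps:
W(g) = -9 (W(g) = 9 - 1*18 = 9 - 18 = -9)
984 + W(-69) = 984 - 9 = 975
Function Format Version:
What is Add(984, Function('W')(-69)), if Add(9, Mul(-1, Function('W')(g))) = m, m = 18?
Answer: 975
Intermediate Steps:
Function('W')(g) = -9 (Function('W')(g) = Add(9, Mul(-1, 18)) = Add(9, -18) = -9)
Add(984, Function('W')(-69)) = Add(984, -9) = 975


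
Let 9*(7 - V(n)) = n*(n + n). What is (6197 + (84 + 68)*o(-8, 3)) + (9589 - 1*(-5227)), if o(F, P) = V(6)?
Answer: 20861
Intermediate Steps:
V(n) = 7 - 2*n**2/9 (V(n) = 7 - n*(n + n)/9 = 7 - n*2*n/9 = 7 - 2*n**2/9)
o(F, P) = -1 (o(F, P) = 7 - 2/9*6**2 = 7 - 2/9*36 = 7 - 8 = -1)
(6197 + (84 + 68)*o(-8, 3)) + (9589 - 1*(-5227)) = (6197 + (84 + 68)*(-1)) + (9589 - 1*(-5227)) = (6197 + 152*(-1)) + (9589 + 5227) = (6197 - 152) + 14816 = 6045 + 14816 = 20861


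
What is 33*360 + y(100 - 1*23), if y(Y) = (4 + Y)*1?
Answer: 11961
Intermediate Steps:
y(Y) = 4 + Y
33*360 + y(100 - 1*23) = 33*360 + (4 + (100 - 1*23)) = 11880 + (4 + (100 - 23)) = 11880 + (4 + 77) = 11880 + 81 = 11961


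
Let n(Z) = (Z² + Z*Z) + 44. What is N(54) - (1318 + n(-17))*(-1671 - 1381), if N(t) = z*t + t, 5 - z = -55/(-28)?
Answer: 82895371/14 ≈ 5.9211e+6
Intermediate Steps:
z = 85/28 (z = 5 - (-55)/(-28) = 5 - (-55)*(-1)/28 = 5 - 1*55/28 = 5 - 55/28 = 85/28 ≈ 3.0357)
N(t) = 113*t/28 (N(t) = 85*t/28 + t = 113*t/28)
n(Z) = 44 + 2*Z² (n(Z) = (Z² + Z²) + 44 = 2*Z² + 44 = 44 + 2*Z²)
N(54) - (1318 + n(-17))*(-1671 - 1381) = (113/28)*54 - (1318 + (44 + 2*(-17)²))*(-1671 - 1381) = 3051/14 - (1318 + (44 + 2*289))*(-3052) = 3051/14 - (1318 + (44 + 578))*(-3052) = 3051/14 - (1318 + 622)*(-3052) = 3051/14 - 1940*(-3052) = 3051/14 - 1*(-5920880) = 3051/14 + 5920880 = 82895371/14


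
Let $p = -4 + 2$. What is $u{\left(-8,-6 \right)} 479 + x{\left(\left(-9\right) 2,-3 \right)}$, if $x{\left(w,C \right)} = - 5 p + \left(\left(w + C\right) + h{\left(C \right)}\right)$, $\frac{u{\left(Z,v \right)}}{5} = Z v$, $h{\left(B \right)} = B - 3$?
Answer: $114943$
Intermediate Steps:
$h{\left(B \right)} = -3 + B$ ($h{\left(B \right)} = B - 3 = -3 + B$)
$p = -2$
$u{\left(Z,v \right)} = 5 Z v$
$x{\left(w,C \right)} = 7 + w + 2 C$ ($x{\left(w,C \right)} = \left(-5\right) \left(-2\right) + \left(\left(w + C\right) + \left(-3 + C\right)\right) = 10 + \left(\left(C + w\right) + \left(-3 + C\right)\right) = 10 + \left(-3 + w + 2 C\right) = 7 + w + 2 C$)
$u{\left(-8,-6 \right)} 479 + x{\left(\left(-9\right) 2,-3 \right)} = 5 \left(-8\right) \left(-6\right) 479 + \left(7 - 18 + 2 \left(-3\right)\right) = 240 \cdot 479 - 17 = 114960 - 17 = 114943$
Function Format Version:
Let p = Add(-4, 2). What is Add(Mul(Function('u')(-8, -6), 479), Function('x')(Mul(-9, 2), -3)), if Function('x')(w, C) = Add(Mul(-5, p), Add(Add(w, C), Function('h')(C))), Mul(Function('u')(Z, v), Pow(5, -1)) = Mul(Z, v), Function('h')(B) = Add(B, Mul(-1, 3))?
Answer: 114943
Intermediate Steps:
Function('h')(B) = Add(-3, B) (Function('h')(B) = Add(B, -3) = Add(-3, B))
p = -2
Function('u')(Z, v) = Mul(5, Z, v) (Function('u')(Z, v) = Mul(5, Mul(Z, v)) = Mul(5, Z, v))
Function('x')(w, C) = Add(7, w, Mul(2, C)) (Function('x')(w, C) = Add(Mul(-5, -2), Add(Add(w, C), Add(-3, C))) = Add(10, Add(Add(C, w), Add(-3, C))) = Add(10, Add(-3, w, Mul(2, C))) = Add(7, w, Mul(2, C)))
Add(Mul(Function('u')(-8, -6), 479), Function('x')(Mul(-9, 2), -3)) = Add(Mul(Mul(5, -8, -6), 479), Add(7, Mul(-9, 2), Mul(2, -3))) = Add(Mul(240, 479), Add(7, -18, -6)) = Add(114960, -17) = 114943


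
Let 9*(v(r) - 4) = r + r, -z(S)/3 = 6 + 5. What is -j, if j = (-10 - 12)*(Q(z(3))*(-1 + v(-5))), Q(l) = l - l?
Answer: 0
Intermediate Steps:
z(S) = -33 (z(S) = -3*(6 + 5) = -3*11 = -33)
v(r) = 4 + 2*r/9 (v(r) = 4 + (r + r)/9 = 4 + (2*r)/9 = 4 + 2*r/9)
Q(l) = 0
j = 0 (j = (-10 - 12)*(0*(-1 + (4 + (2/9)*(-5)))) = -0*(-1 + (4 - 10/9)) = -0*(-1 + 26/9) = -0*17/9 = -22*0 = 0)
-j = -1*0 = 0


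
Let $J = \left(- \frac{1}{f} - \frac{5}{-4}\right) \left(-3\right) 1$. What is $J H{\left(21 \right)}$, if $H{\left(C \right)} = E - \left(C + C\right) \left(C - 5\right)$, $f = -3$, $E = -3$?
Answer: $\frac{12825}{4} \approx 3206.3$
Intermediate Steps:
$H{\left(C \right)} = -3 - 2 C \left(-5 + C\right)$ ($H{\left(C \right)} = -3 - \left(C + C\right) \left(C - 5\right) = -3 - 2 C \left(-5 + C\right)$)
$J = - \frac{19}{4}$ ($J = \left(- \frac{1}{-3} - \frac{5}{-4}\right) \left(-3\right) 1 = \left(\left(-1\right) \left(- \frac{1}{3}\right) - - \frac{5}{4}\right) \left(-3\right) 1 = \left(\frac{1}{3} + \frac{5}{4}\right) \left(-3\right) 1 = \frac{19}{12} \left(-3\right) 1 = \left(- \frac{19}{4}\right) 1 = - \frac{19}{4} \approx -4.75$)
$J H{\left(21 \right)} = - \frac{19 \left(-3 - 2 \cdot 21^{2} + 10 \cdot 21\right)}{4} = - \frac{19 \left(-3 - 882 + 210\right)}{4} = \left(- \frac{19}{4}\right) \left(-675\right) = \frac{12825}{4}$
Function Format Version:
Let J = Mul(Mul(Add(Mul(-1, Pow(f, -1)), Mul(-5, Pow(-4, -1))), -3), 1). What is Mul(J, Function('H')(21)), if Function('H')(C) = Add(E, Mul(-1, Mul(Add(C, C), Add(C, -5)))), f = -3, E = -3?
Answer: Rational(12825, 4) ≈ 3206.3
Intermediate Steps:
Function('H')(C) = Add(-3, Mul(-2, C, Add(-5, C))) (Function('H')(C) = Add(-3, Mul(-1, Mul(Add(C, C), Add(C, -5)))) = Add(-3, Mul(-1, Mul(Mul(2, C), Add(-5, C)))) = Add(-3, Mul(-1, Mul(2, C, Add(-5, C)))) = Add(-3, Mul(-2, C, Add(-5, C))))
J = Rational(-19, 4) (J = Mul(Mul(Add(Mul(-1, Pow(-3, -1)), Mul(-5, Pow(-4, -1))), -3), 1) = Mul(Mul(Add(Mul(-1, Rational(-1, 3)), Mul(-5, Rational(-1, 4))), -3), 1) = Mul(Mul(Add(Rational(1, 3), Rational(5, 4)), -3), 1) = Mul(Mul(Rational(19, 12), -3), 1) = Mul(Rational(-19, 4), 1) = Rational(-19, 4) ≈ -4.7500)
Mul(J, Function('H')(21)) = Mul(Rational(-19, 4), Add(-3, Mul(-2, Pow(21, 2)), Mul(10, 21))) = Mul(Rational(-19, 4), Add(-3, Mul(-2, 441), 210)) = Mul(Rational(-19, 4), Add(-3, -882, 210)) = Mul(Rational(-19, 4), -675) = Rational(12825, 4)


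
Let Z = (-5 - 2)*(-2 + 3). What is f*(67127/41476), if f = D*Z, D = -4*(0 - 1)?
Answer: -469889/10369 ≈ -45.317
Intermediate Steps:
Z = -7 (Z = -7*1 = -7)
D = 4 (D = -4*(-1) = 4)
f = -28 (f = 4*(-7) = -28)
f*(67127/41476) = -1879556/41476 = -28*67127/41476 = -469889/10369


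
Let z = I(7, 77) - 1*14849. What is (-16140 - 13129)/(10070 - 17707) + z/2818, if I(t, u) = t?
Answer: -15434156/10760533 ≈ -1.4343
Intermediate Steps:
z = -14842 (z = 7 - 1*14849 = 7 - 14849 = -14842)
(-16140 - 13129)/(10070 - 17707) + z/2818 = (-16140 - 13129)/(10070 - 17707) - 14842/2818 = -29269/(-7637) - 14842*1/2818 = -29269*(-1/7637) - 7421/1409 = 29269/7637 - 7421/1409 = -15434156/10760533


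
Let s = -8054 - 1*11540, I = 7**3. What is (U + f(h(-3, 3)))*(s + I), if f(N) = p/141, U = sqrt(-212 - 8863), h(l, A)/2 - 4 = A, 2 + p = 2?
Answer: -1058805*I*sqrt(3) ≈ -1.8339e+6*I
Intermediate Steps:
p = 0 (p = -2 + 2 = 0)
h(l, A) = 8 + 2*A
U = 55*I*sqrt(3) (U = sqrt(-9075) = 55*I*sqrt(3) ≈ 95.263*I)
f(N) = 0 (f(N) = 0/141 = 0*(1/141) = 0)
I = 343
s = -19594 (s = -8054 - 11540 = -19594)
(U + f(h(-3, 3)))*(s + I) = (55*I*sqrt(3) + 0)*(-19594 + 343) = (55*I*sqrt(3))*(-19251) = -1058805*I*sqrt(3)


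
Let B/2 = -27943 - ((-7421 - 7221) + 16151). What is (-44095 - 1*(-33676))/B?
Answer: 10419/58904 ≈ 0.17688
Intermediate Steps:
B = -58904 (B = 2*(-27943 - ((-7421 - 7221) + 16151)) = 2*(-27943 - (-14642 + 16151)) = 2*(-27943 - 1*1509) = 2*(-27943 - 1509) = 2*(-29452) = -58904)
(-44095 - 1*(-33676))/B = (-44095 - 1*(-33676))/(-58904) = (-44095 + 33676)*(-1/58904) = -10419*(-1/58904) = 10419/58904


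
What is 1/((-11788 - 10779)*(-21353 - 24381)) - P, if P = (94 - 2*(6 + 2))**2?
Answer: -6279169718951/1032079178 ≈ -6084.0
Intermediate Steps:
P = 6084 (P = (94 - 2*8)**2 = (94 - 16)**2 = 78**2 = 6084)
1/((-11788 - 10779)*(-21353 - 24381)) - P = 1/((-11788 - 10779)*(-21353 - 24381)) - 1*6084 = 1/(-22567*(-45734)) - 6084 = 1/1032079178 - 6084 = -6279169718951/1032079178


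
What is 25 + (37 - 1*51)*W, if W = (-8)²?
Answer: -871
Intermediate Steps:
W = 64
25 + (37 - 1*51)*W = 25 + (37 - 1*51)*64 = 25 + (37 - 51)*64 = 25 - 14*64 = 25 - 896 = -871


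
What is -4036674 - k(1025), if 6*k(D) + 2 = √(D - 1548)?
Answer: -12110021/3 - I*√523/6 ≈ -4.0367e+6 - 3.8115*I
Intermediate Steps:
k(D) = -⅓ + √(-1548 + D)/6 (k(D) = -⅓ + √(D - 1548)/6 = -⅓ + √(-1548 + D)/6)
-4036674 - k(1025) = -4036674 - (-⅓ + √(-1548 + 1025)/6) = -4036674 - (-⅓ + √(-523)/6) = -4036674 - (-⅓ + (I*√523)/6) = -4036674 - (-⅓ + I*√523/6) = -4036674 + (⅓ - I*√523/6) = -12110021/3 - I*√523/6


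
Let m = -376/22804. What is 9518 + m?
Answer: 54262024/5701 ≈ 9518.0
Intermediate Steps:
m = -94/5701 (m = -376*1/22804 = -94/5701 ≈ -0.016488)
9518 + m = 9518 - 94/5701 = 54262024/5701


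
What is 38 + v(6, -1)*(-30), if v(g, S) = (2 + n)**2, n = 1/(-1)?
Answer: 8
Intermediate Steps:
n = -1
v(g, S) = 1 (v(g, S) = (2 - 1)**2 = 1**2 = 1)
38 + v(6, -1)*(-30) = 38 + 1*(-30) = 38 - 30 = 8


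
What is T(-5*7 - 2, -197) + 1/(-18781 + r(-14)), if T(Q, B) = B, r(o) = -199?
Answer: -3739061/18980 ≈ -197.00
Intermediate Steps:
T(-5*7 - 2, -197) + 1/(-18781 + r(-14)) = -197 + 1/(-18781 - 199) = -197 + 1/(-18980) = -197 - 1/18980 = -3739061/18980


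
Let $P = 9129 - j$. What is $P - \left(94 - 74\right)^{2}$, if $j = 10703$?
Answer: $-1974$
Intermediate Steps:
$P = -1574$ ($P = 9129 - 10703 = -1574$)
$P - \left(94 - 74\right)^{2} = -1574 - \left(94 - 74\right)^{2} = -1574 - 20^{2} = -1574 - 400 = -1974$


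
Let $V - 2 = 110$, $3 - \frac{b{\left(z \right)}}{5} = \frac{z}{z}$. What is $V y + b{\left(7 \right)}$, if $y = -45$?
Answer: $-5030$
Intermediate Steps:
$b{\left(z \right)} = 10$ ($b{\left(z \right)} = 15 - 5 \frac{z}{z} = 15 - 5 = 10$)
$V = 112$ ($V = 2 + 110 = 112$)
$V y + b{\left(7 \right)} = 112 \left(-45\right) + 10 = -5040 + 10 = -5030$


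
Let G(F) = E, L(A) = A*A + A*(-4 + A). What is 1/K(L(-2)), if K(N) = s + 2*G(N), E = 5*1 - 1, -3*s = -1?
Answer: 3/25 ≈ 0.12000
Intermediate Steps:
s = ⅓ (s = -⅓*(-1) = ⅓ ≈ 0.33333)
L(A) = A² + A*(-4 + A)
E = 4 (E = 5 - 1 = 4)
G(F) = 4
K(N) = 25/3 (K(N) = ⅓ + 2*4 = ⅓ + 8 = 25/3)
1/K(L(-2)) = 1/(25/3) = 3/25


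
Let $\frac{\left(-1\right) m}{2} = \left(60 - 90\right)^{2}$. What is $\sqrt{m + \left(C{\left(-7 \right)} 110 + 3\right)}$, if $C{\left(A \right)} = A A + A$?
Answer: $\sqrt{2823} \approx 53.132$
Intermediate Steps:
$C{\left(A \right)} = A + A^{2}$ ($C{\left(A \right)} = A^{2} + A = A + A^{2}$)
$m = -1800$ ($m = - 2 \left(60 - 90\right)^{2} = - 2 \left(-30\right)^{2} = \left(-2\right) 900 = -1800$)
$\sqrt{m + \left(C{\left(-7 \right)} 110 + 3\right)} = \sqrt{-1800 + \left(- 7 \left(1 - 7\right) 110 + 3\right)} = \sqrt{-1800 + \left(\left(-7\right) \left(-6\right) 110 + 3\right)} = \sqrt{-1800 + \left(42 \cdot 110 + 3\right)} = \sqrt{-1800 + \left(4620 + 3\right)} = \sqrt{-1800 + 4623} = \sqrt{2823}$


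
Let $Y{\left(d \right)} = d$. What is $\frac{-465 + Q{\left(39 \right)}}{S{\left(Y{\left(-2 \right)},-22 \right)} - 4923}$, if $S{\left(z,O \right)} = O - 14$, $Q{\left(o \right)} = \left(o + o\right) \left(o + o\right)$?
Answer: $- \frac{1873}{1653} \approx -1.1331$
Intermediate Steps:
$Q{\left(o \right)} = 4 o^{2}$ ($Q{\left(o \right)} = 2 o 2 o = 4 o^{2}$)
$S{\left(z,O \right)} = -14 + O$
$\frac{-465 + Q{\left(39 \right)}}{S{\left(Y{\left(-2 \right)},-22 \right)} - 4923} = \frac{-465 + 4 \cdot 39^{2}}{\left(-14 - 22\right) - 4923} = \frac{-465 + 4 \cdot 1521}{-36 - 4923} = \frac{-465 + 6084}{-4959} = 5619 \left(- \frac{1}{4959}\right) = - \frac{1873}{1653}$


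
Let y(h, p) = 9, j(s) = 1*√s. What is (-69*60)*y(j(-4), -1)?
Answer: -37260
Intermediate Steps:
j(s) = √s
(-69*60)*y(j(-4), -1) = -69*60*9 = -4140*9 = -37260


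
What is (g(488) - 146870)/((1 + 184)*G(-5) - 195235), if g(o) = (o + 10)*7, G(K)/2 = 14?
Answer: 143384/190055 ≈ 0.75443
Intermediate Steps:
G(K) = 28 (G(K) = 2*14 = 28)
g(o) = 70 + 7*o (g(o) = (10 + o)*7 = 70 + 7*o)
(g(488) - 146870)/((1 + 184)*G(-5) - 195235) = ((70 + 7*488) - 146870)/((1 + 184)*28 - 195235) = ((70 + 3416) - 146870)/(185*28 - 195235) = (3486 - 146870)/(5180 - 195235) = -143384/(-190055) = -143384*(-1/190055) = 143384/190055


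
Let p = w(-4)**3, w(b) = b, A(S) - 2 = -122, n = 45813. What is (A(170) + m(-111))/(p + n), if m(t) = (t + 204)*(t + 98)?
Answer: -1329/45749 ≈ -0.029050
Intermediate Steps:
A(S) = -120 (A(S) = 2 - 122 = -120)
m(t) = (98 + t)*(204 + t) (m(t) = (204 + t)*(98 + t) = (98 + t)*(204 + t))
p = -64 (p = (-4)**3 = -64)
(A(170) + m(-111))/(p + n) = (-120 + (19992 + (-111)**2 + 302*(-111)))/(-64 + 45813) = (-120 + (19992 + 12321 - 33522))/45749 = (-120 - 1209)*(1/45749) = -1329*1/45749 = -1329/45749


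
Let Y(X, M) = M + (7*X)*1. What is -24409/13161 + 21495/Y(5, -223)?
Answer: -287484587/2474268 ≈ -116.19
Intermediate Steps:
Y(X, M) = M + 7*X
-24409/13161 + 21495/Y(5, -223) = -24409/13161 + 21495/(-223 + 7*5) = -24409*1/13161 + 21495/(-223 + 35) = -24409/13161 + 21495/(-188) = -24409/13161 + 21495*(-1/188) = -24409/13161 - 21495/188 = -287484587/2474268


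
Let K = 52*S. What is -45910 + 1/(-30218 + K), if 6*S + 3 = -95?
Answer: -4278903823/93202 ≈ -45910.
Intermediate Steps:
S = -49/3 (S = -½ + (⅙)*(-95) = -½ - 95/6 = -49/3 ≈ -16.333)
K = -2548/3 (K = 52*(-49/3) = -2548/3 ≈ -849.33)
-45910 + 1/(-30218 + K) = -45910 + 1/(-30218 - 2548/3) = -45910 + 1/(-93202/3) = -45910 - 3/93202 = -4278903823/93202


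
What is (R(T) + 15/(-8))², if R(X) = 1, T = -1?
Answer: 49/64 ≈ 0.76563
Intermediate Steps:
(R(T) + 15/(-8))² = (1 + 15/(-8))² = (1 + 15*(-⅛))² = (1 - 15/8)² = (-7/8)² = 49/64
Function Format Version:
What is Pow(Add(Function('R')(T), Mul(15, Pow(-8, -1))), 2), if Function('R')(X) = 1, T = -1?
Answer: Rational(49, 64) ≈ 0.76563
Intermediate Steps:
Pow(Add(Function('R')(T), Mul(15, Pow(-8, -1))), 2) = Pow(Add(1, Mul(15, Pow(-8, -1))), 2) = Pow(Add(1, Mul(15, Rational(-1, 8))), 2) = Pow(Add(1, Rational(-15, 8)), 2) = Pow(Rational(-7, 8), 2) = Rational(49, 64)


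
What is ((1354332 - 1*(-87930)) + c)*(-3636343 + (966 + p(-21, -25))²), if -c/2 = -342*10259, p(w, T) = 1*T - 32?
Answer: -23771489063916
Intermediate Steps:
p(w, T) = -32 + T (p(w, T) = T - 32 = -32 + T)
c = 7017156 (c = -(-684)*10259 = -2*(-3508578) = 7017156)
((1354332 - 1*(-87930)) + c)*(-3636343 + (966 + p(-21, -25))²) = ((1354332 - 1*(-87930)) + 7017156)*(-3636343 + (966 + (-32 - 25))²) = ((1354332 + 87930) + 7017156)*(-3636343 + (966 - 57)²) = (1442262 + 7017156)*(-3636343 + 909²) = 8459418*(-3636343 + 826281) = 8459418*(-2810062) = -23771489063916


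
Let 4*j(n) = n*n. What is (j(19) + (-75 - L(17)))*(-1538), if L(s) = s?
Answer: 5383/2 ≈ 2691.5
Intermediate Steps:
j(n) = n²/4 (j(n) = (n*n)/4 = n²/4)
(j(19) + (-75 - L(17)))*(-1538) = ((¼)*19² + (-75 - 1*17))*(-1538) = ((¼)*361 + (-75 - 17))*(-1538) = (361/4 - 92)*(-1538) = -7/4*(-1538) = 5383/2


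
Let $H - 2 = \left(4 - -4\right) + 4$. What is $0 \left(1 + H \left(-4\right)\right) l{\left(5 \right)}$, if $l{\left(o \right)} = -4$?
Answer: $0$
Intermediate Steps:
$H = 14$ ($H = 2 + \left(\left(4 - -4\right) + 4\right) = 2 + \left(\left(4 + 4\right) + 4\right) = 2 + \left(8 + 4\right) = 2 + 12 = 14$)
$0 \left(1 + H \left(-4\right)\right) l{\left(5 \right)} = 0 \left(1 + 14 \left(-4\right)\right) \left(-4\right) = 0 \left(1 - 56\right) \left(-4\right) = 0 \left(-55\right) \left(-4\right) = 0 \left(-4\right) = 0$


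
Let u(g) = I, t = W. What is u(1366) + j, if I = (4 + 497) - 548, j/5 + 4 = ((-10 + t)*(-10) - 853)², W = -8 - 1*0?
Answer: 2264578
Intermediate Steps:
W = -8 (W = -8 + 0 = -8)
t = -8
j = 2264625 (j = -20 + 5*((-10 - 8)*(-10) - 853)² = -20 + 5*(-18*(-10) - 853)² = -20 + 5*(180 - 853)² = -20 + 5*(-673)² = -20 + 5*452929 = -20 + 2264645 = 2264625)
I = -47 (I = 501 - 548 = -47)
u(g) = -47
u(1366) + j = -47 + 2264625 = 2264578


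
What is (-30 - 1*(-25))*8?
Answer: -40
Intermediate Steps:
(-30 - 1*(-25))*8 = (-30 + 25)*8 = -5*8 = -40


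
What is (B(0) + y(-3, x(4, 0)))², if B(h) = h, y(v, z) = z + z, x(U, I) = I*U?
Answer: 0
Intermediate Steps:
y(v, z) = 2*z
(B(0) + y(-3, x(4, 0)))² = (0 + 2*(0*4))² = (0 + 2*0)² = (0 + 0)² = 0² = 0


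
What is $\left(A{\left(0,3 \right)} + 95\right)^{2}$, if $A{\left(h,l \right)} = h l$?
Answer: $9025$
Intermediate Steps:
$\left(A{\left(0,3 \right)} + 95\right)^{2} = \left(0 \cdot 3 + 95\right)^{2} = \left(0 + 95\right)^{2} = 95^{2} = 9025$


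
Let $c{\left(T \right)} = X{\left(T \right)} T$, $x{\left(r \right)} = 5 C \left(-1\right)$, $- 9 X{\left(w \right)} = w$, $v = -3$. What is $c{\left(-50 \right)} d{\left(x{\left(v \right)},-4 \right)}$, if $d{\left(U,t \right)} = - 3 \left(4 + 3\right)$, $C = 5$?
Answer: $\frac{17500}{3} \approx 5833.3$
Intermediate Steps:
$X{\left(w \right)} = - \frac{w}{9}$
$x{\left(r \right)} = -25$ ($x{\left(r \right)} = 5 \cdot 5 \left(-1\right) = 25 \left(-1\right) = -25$)
$c{\left(T \right)} = - \frac{T^{2}}{9}$ ($c{\left(T \right)} = - \frac{T}{9} T = - \frac{T^{2}}{9}$)
$d{\left(U,t \right)} = -21$ ($d{\left(U,t \right)} = \left(-3\right) 7 = -21$)
$c{\left(-50 \right)} d{\left(x{\left(v \right)},-4 \right)} = - \frac{\left(-50\right)^{2}}{9} \left(-21\right) = \left(- \frac{1}{9}\right) 2500 \left(-21\right) = \left(- \frac{2500}{9}\right) \left(-21\right) = \frac{17500}{3}$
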